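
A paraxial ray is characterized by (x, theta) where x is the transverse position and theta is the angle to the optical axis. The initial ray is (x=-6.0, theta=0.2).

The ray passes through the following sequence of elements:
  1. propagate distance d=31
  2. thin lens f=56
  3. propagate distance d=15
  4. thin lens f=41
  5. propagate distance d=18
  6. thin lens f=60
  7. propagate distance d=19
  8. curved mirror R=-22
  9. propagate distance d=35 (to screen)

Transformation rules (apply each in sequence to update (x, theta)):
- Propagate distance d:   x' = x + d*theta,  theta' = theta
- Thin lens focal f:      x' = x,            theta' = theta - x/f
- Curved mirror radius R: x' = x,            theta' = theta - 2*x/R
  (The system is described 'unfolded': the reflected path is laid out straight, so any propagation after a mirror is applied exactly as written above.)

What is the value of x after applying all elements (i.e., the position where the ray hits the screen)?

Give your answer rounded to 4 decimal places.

Initial: x=-6.0000 theta=0.2000
After 1 (propagate distance d=31): x=0.2000 theta=0.2000
After 2 (thin lens f=56): x=0.2000 theta=11/56 (≈0.1964)
After 3 (propagate distance d=15): x=881/280 (≈3.1464) theta=11/56 (≈0.1964)
After 4 (thin lens f=41): x=881/280 (≈3.1464) theta=687/5740 (≈0.1197)
After 5 (propagate distance d=18): x=60853/11480 (≈5.3008) theta=687/5740 (≈0.1197)
After 6 (thin lens f=60): x=60853/11480 (≈5.3008) theta=21587/688800 (≈0.0313)
After 7 (propagate distance d=19): x=4061333/688800 (≈5.8962) theta=21587/688800 (≈0.0313)
After 8 (curved mirror R=-22): x=4061333/688800 (≈5.8962) theta=143293/252560 (≈0.5674)
After 9 (propagate distance d=35 (to screen)): x=195132313/7576800 (≈25.7539) theta=143293/252560 (≈0.5674)
Rounded to 4 decimal places: x = 25.7539

Answer: 25.7539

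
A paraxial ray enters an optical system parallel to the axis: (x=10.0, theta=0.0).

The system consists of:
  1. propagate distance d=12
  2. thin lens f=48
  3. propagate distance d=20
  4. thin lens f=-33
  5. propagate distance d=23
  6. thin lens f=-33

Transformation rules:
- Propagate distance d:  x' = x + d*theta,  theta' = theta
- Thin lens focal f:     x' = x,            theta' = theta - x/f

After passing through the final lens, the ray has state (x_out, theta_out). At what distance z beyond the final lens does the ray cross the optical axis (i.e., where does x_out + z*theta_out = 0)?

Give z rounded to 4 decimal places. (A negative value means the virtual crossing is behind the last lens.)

Initial: x=10.0000 theta=0.0000
After 1 (propagate distance d=12): x=10.0000 theta=0.0000
After 2 (thin lens f=48): x=10.0000 theta=-5/24 (≈-0.2083)
After 3 (propagate distance d=20): x=35/6 (≈5.8333) theta=-5/24 (≈-0.2083)
After 4 (thin lens f=-33): x=35/6 (≈5.8333) theta=-25/792 (≈-0.0316)
After 5 (propagate distance d=23): x=4045/792 (≈5.1073) theta=-25/792 (≈-0.0316)
After 6 (thin lens f=-33): x=4045/792 (≈5.1073) theta=805/6534 (≈0.1232)
z_focus = -x_out/theta_out = -(4045/792)/(805/6534) = -26697/644 ≈ -41.4550
Rounded to 4 decimal places: z = -41.4550

Answer: -41.4550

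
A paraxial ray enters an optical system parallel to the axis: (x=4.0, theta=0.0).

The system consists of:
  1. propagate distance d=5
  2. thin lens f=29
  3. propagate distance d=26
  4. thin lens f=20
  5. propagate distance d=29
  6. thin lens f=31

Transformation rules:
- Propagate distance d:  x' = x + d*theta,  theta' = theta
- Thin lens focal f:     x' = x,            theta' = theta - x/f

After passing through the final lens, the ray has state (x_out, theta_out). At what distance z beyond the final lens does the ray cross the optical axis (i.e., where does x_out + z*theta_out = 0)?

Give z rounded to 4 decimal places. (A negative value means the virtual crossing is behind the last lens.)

Answer: -177.5189

Derivation:
Initial: x=4.0000 theta=0.0000
After 1 (propagate distance d=5): x=4.0000 theta=0.0000
After 2 (thin lens f=29): x=4.0000 theta=-4/29 (≈-0.1379)
After 3 (propagate distance d=26): x=12/29 (≈0.4138) theta=-4/29 (≈-0.1379)
After 4 (thin lens f=20): x=12/29 (≈0.4138) theta=-23/145 (≈-0.1586)
After 5 (propagate distance d=29): x=-607/145 (≈-4.1862) theta=-23/145 (≈-0.1586)
After 6 (thin lens f=31): x=-607/145 (≈-4.1862) theta=-106/4495 (≈-0.0236)
z_focus = -x_out/theta_out = -(-607/145)/(-106/4495) = -18817/106 ≈ -177.5189
Rounded to 4 decimal places: z = -177.5189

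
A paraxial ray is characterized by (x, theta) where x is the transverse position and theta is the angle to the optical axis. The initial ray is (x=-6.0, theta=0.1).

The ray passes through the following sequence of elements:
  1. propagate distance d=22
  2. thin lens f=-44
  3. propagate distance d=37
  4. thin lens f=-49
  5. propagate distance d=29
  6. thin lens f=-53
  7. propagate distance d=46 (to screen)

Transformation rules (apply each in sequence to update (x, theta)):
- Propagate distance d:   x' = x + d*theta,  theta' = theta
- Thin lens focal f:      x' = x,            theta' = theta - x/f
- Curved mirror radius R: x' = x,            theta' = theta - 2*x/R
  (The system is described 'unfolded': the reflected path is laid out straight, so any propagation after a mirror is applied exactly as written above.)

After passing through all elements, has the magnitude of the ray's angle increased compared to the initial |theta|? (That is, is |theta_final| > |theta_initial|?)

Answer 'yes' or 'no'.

Initial: x=-6.0000 theta=0.1000
After 1 (propagate distance d=22): x=-3.8000 theta=0.1000
After 2 (thin lens f=-44): x=-3.8000 theta=3/220 (≈0.0136)
After 3 (propagate distance d=37): x=-145/44 (≈-3.2955) theta=3/220 (≈0.0136)
After 4 (thin lens f=-49): x=-145/44 (≈-3.2955) theta=-289/5390 (≈-0.0536)
After 5 (propagate distance d=29): x=-52287/10780 (≈-4.8504) theta=-289/5390 (≈-0.0536)
After 6 (thin lens f=-53): x=-52287/10780 (≈-4.8504) theta=-82921/571340 (≈-0.1451)
After 7 (propagate distance d=46 (to screen)): x=-6585577/571340 (≈-11.5265) theta=-82921/571340 (≈-0.1451)
|theta_initial|=0.1000 |theta_final|=82921/571340 (≈0.1451) -> increased

Answer: yes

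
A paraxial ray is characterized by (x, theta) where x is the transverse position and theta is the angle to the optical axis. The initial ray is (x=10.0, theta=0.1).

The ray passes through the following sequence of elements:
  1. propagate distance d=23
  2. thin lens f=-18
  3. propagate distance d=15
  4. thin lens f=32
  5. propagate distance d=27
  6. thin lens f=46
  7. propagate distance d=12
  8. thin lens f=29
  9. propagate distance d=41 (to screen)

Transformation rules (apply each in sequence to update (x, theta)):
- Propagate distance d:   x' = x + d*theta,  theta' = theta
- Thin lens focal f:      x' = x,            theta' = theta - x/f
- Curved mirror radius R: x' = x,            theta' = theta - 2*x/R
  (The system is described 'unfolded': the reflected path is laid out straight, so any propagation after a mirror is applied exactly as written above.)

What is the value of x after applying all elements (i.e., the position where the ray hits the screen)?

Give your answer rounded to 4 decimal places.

Initial: x=10.0000 theta=0.1000
After 1 (propagate distance d=23): x=12.3000 theta=0.1000
After 2 (thin lens f=-18): x=12.3000 theta=47/60 (≈0.7833)
After 3 (propagate distance d=15): x=24.0500 theta=47/60 (≈0.7833)
After 4 (thin lens f=32): x=24.0500 theta=61/1920 (≈0.0318)
After 5 (propagate distance d=27): x=15941/640 (≈24.9078) theta=61/1920 (≈0.0318)
After 6 (thin lens f=46): x=15941/640 (≈24.9078) theta=-45017/88320 (≈-0.5097)
After 7 (propagate distance d=12): x=276609/14720 (≈18.7914) theta=-45017/88320 (≈-0.5097)
After 8 (thin lens f=29): x=276609/14720 (≈18.7914) theta=-2965147/2561280 (≈-1.1577)
After 9 (propagate distance d=41 (to screen)): x=-73441061/2561280 (≈-28.6736) theta=-2965147/2561280 (≈-1.1577)
Rounded to 4 decimal places: x = -28.6736

Answer: -28.6736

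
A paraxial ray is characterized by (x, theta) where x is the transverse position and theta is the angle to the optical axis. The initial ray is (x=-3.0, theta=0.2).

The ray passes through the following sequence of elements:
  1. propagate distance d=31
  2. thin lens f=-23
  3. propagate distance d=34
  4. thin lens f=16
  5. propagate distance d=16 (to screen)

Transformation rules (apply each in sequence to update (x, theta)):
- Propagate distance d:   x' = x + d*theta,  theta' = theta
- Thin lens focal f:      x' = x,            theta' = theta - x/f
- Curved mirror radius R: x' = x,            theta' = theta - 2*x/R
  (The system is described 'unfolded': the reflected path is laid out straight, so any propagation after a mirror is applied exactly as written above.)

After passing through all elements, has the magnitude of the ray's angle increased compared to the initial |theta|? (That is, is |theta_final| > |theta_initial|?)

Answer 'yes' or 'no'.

Answer: yes

Derivation:
Initial: x=-3.0000 theta=0.2000
After 1 (propagate distance d=31): x=3.2000 theta=0.2000
After 2 (thin lens f=-23): x=3.2000 theta=39/115 (≈0.3391)
After 3 (propagate distance d=34): x=1694/115 (≈14.7304) theta=39/115 (≈0.3391)
After 4 (thin lens f=16): x=1694/115 (≈14.7304) theta=-107/184 (≈-0.5815)
After 5 (propagate distance d=16 (to screen)): x=624/115 (≈5.4261) theta=-107/184 (≈-0.5815)
|theta_initial|=0.2000 |theta_final|=107/184 (≈0.5815) -> increased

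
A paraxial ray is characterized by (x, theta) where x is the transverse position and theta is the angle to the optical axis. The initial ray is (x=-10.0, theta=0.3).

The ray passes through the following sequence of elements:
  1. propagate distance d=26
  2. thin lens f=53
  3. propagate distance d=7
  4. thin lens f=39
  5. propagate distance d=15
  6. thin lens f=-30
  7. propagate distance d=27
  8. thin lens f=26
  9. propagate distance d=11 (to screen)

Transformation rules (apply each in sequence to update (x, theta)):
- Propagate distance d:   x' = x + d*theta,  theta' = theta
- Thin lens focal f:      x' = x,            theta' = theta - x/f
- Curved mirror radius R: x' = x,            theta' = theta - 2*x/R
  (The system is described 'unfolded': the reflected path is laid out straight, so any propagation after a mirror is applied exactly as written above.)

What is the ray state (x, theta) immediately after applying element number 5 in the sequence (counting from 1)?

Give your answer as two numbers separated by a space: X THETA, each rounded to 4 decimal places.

Initial: x=-10.0000 theta=0.3000
After 1 (propagate distance d=26): x=-2.2000 theta=0.3000
After 2 (thin lens f=53): x=-2.2000 theta=181/530 (≈0.3415)
After 3 (propagate distance d=7): x=101/530 (≈0.1906) theta=181/530 (≈0.3415)
After 4 (thin lens f=39): x=101/530 (≈0.1906) theta=3479/10335 (≈0.3366)
After 5 (propagate distance d=15): x=36103/6890 (≈5.2399) theta=3479/10335 (≈0.3366)
Rounded to 4 decimal places: x = 5.2399, theta = 0.3366

Answer: 5.2399 0.3366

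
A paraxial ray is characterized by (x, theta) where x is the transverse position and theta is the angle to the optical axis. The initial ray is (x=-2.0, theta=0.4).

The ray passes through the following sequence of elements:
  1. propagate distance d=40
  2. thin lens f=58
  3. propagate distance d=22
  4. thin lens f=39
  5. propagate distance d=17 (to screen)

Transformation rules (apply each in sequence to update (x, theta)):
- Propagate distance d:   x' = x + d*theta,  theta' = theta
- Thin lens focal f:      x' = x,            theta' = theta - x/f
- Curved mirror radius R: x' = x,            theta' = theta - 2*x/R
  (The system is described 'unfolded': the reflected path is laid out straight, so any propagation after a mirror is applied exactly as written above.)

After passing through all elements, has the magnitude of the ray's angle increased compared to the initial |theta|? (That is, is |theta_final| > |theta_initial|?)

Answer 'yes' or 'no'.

Answer: no

Derivation:
Initial: x=-2.0000 theta=0.4000
After 1 (propagate distance d=40): x=14.0000 theta=0.4000
After 2 (thin lens f=58): x=14.0000 theta=23/145 (≈0.1586)
After 3 (propagate distance d=22): x=2536/145 (≈17.4897) theta=23/145 (≈0.1586)
After 4 (thin lens f=39): x=2536/145 (≈17.4897) theta=-1639/5655 (≈-0.2898)
After 5 (propagate distance d=17 (to screen)): x=71041/5655 (≈12.5625) theta=-1639/5655 (≈-0.2898)
|theta_initial|=0.4000 |theta_final|=1639/5655 (≈0.2898) -> not increased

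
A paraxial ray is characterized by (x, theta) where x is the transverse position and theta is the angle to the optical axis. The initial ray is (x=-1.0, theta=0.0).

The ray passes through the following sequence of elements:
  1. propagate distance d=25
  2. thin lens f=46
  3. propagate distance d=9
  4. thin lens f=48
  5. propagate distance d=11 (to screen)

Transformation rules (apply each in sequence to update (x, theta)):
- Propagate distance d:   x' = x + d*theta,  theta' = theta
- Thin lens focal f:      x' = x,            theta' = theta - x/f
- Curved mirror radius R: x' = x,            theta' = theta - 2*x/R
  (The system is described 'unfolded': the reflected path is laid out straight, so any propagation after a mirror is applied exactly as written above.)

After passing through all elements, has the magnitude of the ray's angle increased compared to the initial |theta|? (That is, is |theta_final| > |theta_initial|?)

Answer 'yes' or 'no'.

Answer: yes

Derivation:
Initial: x=-1.0000 theta=0.0000
After 1 (propagate distance d=25): x=-1.0000 theta=0.0000
After 2 (thin lens f=46): x=-1.0000 theta=1/46 (≈0.0217)
After 3 (propagate distance d=9): x=-37/46 (≈-0.8043) theta=1/46 (≈0.0217)
After 4 (thin lens f=48): x=-37/46 (≈-0.8043) theta=85/2208 (≈0.0385)
After 5 (propagate distance d=11 (to screen)): x=-841/2208 (≈-0.3809) theta=85/2208 (≈0.0385)
|theta_initial|=0.0000 |theta_final|=85/2208 (≈0.0385) -> increased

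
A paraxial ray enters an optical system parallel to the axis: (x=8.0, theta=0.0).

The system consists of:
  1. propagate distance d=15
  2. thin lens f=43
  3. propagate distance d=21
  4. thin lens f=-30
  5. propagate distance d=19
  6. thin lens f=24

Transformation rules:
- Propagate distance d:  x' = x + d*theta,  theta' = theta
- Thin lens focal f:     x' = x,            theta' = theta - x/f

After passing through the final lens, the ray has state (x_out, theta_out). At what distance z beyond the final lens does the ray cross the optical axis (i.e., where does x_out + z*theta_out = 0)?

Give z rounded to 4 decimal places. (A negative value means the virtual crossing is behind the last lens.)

Initial: x=8.0000 theta=0.0000
After 1 (propagate distance d=15): x=8.0000 theta=0.0000
After 2 (thin lens f=43): x=8.0000 theta=-8/43 (≈-0.1860)
After 3 (propagate distance d=21): x=176/43 (≈4.0930) theta=-8/43 (≈-0.1860)
After 4 (thin lens f=-30): x=176/43 (≈4.0930) theta=-32/645 (≈-0.0496)
After 5 (propagate distance d=19): x=2032/645 (≈3.1504) theta=-32/645 (≈-0.0496)
After 6 (thin lens f=24): x=2032/645 (≈3.1504) theta=-70/387 (≈-0.1809)
z_focus = -x_out/theta_out = -(2032/645)/(-70/387) = 3048/175 ≈ 17.4171
Rounded to 4 decimal places: z = 17.4171

Answer: 17.4171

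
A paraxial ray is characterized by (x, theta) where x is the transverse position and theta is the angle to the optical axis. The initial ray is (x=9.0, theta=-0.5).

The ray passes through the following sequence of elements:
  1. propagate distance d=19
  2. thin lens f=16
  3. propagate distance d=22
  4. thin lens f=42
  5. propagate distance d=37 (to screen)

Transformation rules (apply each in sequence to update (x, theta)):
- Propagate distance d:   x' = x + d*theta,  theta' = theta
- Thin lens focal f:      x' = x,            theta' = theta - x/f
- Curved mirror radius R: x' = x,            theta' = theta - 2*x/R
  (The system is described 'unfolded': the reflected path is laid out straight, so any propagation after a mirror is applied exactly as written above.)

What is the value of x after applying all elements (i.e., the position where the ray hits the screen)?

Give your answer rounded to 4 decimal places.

Answer: -18.6310

Derivation:
Initial: x=9.0000 theta=-0.5000
After 1 (propagate distance d=19): x=-0.5000 theta=-0.5000
After 2 (thin lens f=16): x=-0.5000 theta=-15/32 (≈-0.4688)
After 3 (propagate distance d=22): x=-10.8125 theta=-15/32 (≈-0.4688)
After 4 (thin lens f=42): x=-10.8125 theta=-71/336 (≈-0.2113)
After 5 (propagate distance d=37 (to screen)): x=-1565/84 (≈-18.6310) theta=-71/336 (≈-0.2113)
Rounded to 4 decimal places: x = -18.6310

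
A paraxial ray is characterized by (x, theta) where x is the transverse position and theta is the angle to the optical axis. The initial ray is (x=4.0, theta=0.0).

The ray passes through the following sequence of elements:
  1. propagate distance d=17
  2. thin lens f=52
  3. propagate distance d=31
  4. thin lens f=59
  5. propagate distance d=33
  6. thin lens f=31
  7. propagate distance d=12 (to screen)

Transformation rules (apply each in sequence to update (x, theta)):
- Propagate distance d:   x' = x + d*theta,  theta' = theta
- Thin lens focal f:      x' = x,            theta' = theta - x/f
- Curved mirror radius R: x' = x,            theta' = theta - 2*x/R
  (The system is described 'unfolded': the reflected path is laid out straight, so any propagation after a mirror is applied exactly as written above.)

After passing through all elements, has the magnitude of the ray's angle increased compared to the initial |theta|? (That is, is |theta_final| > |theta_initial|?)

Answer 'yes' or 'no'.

Answer: yes

Derivation:
Initial: x=4.0000 theta=0.0000
After 1 (propagate distance d=17): x=4.0000 theta=0.0000
After 2 (thin lens f=52): x=4.0000 theta=-1/13 (≈-0.0769)
After 3 (propagate distance d=31): x=21/13 (≈1.6154) theta=-1/13 (≈-0.0769)
After 4 (thin lens f=59): x=21/13 (≈1.6154) theta=-80/767 (≈-0.1043)
After 5 (propagate distance d=33): x=-1401/767 (≈-1.8266) theta=-80/767 (≈-0.1043)
After 6 (thin lens f=31): x=-1401/767 (≈-1.8266) theta=-83/1829 (≈-0.0454)
After 7 (propagate distance d=12 (to screen)): x=-56379/23777 (≈-2.3712) theta=-83/1829 (≈-0.0454)
|theta_initial|=0.0000 |theta_final|=83/1829 (≈0.0454) -> increased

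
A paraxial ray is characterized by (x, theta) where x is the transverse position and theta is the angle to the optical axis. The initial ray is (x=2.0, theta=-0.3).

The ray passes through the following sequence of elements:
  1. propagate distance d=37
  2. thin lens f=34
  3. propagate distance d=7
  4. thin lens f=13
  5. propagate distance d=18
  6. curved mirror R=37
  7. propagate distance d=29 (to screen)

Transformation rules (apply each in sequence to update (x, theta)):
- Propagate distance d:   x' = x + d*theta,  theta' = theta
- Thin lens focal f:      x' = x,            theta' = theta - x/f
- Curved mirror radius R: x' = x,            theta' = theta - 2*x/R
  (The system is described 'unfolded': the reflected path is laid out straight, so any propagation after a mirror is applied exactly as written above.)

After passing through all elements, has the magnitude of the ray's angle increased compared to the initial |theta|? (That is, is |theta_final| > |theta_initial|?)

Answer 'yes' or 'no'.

Answer: yes

Derivation:
Initial: x=2.0000 theta=-0.3000
After 1 (propagate distance d=37): x=-9.1000 theta=-0.3000
After 2 (thin lens f=34): x=-9.1000 theta=-11/340 (≈-0.0324)
After 3 (propagate distance d=7): x=-3171/340 (≈-9.3265) theta=-11/340 (≈-0.0324)
After 4 (thin lens f=13): x=-3171/340 (≈-9.3265) theta=757/1105 (≈0.6851)
After 5 (propagate distance d=18): x=13281/4420 (≈3.0048) theta=757/1105 (≈0.6851)
After 6 (curved mirror R=37): x=13281/4420 (≈3.0048) theta=42737/81770 (≈0.5226)
After 7 (propagate distance d=29 (to screen)): x=2970143/163540 (≈18.1616) theta=42737/81770 (≈0.5226)
|theta_initial|=0.3000 |theta_final|=42737/81770 (≈0.5226) -> increased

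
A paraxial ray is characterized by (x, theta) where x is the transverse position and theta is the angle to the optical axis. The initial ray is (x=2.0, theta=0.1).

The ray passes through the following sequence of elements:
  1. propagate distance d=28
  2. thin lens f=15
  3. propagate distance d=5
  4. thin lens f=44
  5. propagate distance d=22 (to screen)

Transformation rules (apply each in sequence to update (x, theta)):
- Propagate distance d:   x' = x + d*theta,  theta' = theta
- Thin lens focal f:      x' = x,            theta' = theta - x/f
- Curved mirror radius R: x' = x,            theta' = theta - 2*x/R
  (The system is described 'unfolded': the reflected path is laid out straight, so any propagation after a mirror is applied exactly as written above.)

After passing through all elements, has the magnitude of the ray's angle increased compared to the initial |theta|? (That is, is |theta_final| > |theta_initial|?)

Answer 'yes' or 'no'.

Answer: yes

Derivation:
Initial: x=2.0000 theta=0.1000
After 1 (propagate distance d=28): x=4.8000 theta=0.1000
After 2 (thin lens f=15): x=4.8000 theta=-0.2200
After 3 (propagate distance d=5): x=3.7000 theta=-0.2200
After 4 (thin lens f=44): x=3.7000 theta=-669/2200 (≈-0.3041)
After 5 (propagate distance d=22 (to screen)): x=-2.9900 theta=-669/2200 (≈-0.3041)
|theta_initial|=0.1000 |theta_final|=669/2200 (≈0.3041) -> increased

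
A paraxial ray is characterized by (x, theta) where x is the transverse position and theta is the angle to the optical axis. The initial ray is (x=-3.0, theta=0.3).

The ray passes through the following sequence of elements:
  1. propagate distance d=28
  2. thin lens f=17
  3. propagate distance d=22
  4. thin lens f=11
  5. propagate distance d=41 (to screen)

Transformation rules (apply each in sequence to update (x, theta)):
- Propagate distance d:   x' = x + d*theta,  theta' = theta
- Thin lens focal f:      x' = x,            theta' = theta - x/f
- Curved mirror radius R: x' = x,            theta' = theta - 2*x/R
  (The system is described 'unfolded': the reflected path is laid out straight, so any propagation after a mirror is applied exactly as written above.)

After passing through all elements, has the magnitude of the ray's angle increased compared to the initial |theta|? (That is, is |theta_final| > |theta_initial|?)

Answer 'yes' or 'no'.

Initial: x=-3.0000 theta=0.3000
After 1 (propagate distance d=28): x=5.4000 theta=0.3000
After 2 (thin lens f=17): x=5.4000 theta=-3/170 (≈-0.0176)
After 3 (propagate distance d=22): x=426/85 (≈5.0118) theta=-3/170 (≈-0.0176)
After 4 (thin lens f=11): x=426/85 (≈5.0118) theta=-177/374 (≈-0.4733)
After 5 (propagate distance d=41 (to screen)): x=-26913/1870 (≈-14.3920) theta=-177/374 (≈-0.4733)
|theta_initial|=0.3000 |theta_final|=177/374 (≈0.4733) -> increased

Answer: yes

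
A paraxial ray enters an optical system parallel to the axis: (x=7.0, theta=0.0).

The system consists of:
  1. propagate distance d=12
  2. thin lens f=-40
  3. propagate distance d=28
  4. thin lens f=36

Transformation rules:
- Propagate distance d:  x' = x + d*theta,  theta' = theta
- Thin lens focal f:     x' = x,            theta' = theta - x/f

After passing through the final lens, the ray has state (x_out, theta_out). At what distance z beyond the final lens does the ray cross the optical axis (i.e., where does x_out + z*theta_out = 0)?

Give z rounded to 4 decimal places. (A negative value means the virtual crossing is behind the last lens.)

Initial: x=7.0000 theta=0.0000
After 1 (propagate distance d=12): x=7.0000 theta=0.0000
After 2 (thin lens f=-40): x=7.0000 theta=0.1750
After 3 (propagate distance d=28): x=11.9000 theta=0.1750
After 4 (thin lens f=36): x=11.9000 theta=-7/45 (≈-0.1556)
z_focus = -x_out/theta_out = -(11.9000)/(-7/45) = 76.5000
Rounded to 4 decimal places: z = 76.5000

Answer: 76.5000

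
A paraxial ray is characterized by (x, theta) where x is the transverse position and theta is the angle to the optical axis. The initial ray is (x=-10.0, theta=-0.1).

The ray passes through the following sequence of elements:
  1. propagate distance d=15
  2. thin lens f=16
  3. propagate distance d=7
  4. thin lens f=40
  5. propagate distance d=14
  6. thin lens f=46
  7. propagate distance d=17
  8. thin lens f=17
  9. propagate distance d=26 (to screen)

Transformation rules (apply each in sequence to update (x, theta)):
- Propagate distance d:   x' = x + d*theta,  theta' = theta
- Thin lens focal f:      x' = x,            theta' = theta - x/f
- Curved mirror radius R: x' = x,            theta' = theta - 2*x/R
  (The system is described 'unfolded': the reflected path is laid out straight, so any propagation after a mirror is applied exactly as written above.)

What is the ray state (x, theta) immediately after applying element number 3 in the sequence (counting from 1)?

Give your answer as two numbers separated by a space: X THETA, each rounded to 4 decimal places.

Answer: -7.1688 0.6188

Derivation:
Initial: x=-10.0000 theta=-0.1000
After 1 (propagate distance d=15): x=-11.5000 theta=-0.1000
After 2 (thin lens f=16): x=-11.5000 theta=99/160 (≈0.6188)
After 3 (propagate distance d=7): x=-1147/160 (≈-7.1688) theta=99/160 (≈0.6188)
Rounded to 4 decimal places: x = -7.1688, theta = 0.6188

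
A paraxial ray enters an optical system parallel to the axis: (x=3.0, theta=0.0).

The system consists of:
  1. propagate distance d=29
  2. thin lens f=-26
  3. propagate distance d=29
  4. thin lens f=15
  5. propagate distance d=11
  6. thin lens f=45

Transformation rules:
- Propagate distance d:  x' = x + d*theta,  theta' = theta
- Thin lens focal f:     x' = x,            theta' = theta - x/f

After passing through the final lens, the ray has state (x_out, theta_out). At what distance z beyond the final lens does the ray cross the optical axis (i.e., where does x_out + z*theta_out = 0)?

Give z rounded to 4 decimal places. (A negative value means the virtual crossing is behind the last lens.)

Answer: 7.9291

Derivation:
Initial: x=3.0000 theta=0.0000
After 1 (propagate distance d=29): x=3.0000 theta=0.0000
After 2 (thin lens f=-26): x=3.0000 theta=3/26 (≈0.1154)
After 3 (propagate distance d=29): x=165/26 (≈6.3462) theta=3/26 (≈0.1154)
After 4 (thin lens f=15): x=165/26 (≈6.3462) theta=-4/13 (≈-0.3077)
After 5 (propagate distance d=11): x=77/26 (≈2.9615) theta=-4/13 (≈-0.3077)
After 6 (thin lens f=45): x=77/26 (≈2.9615) theta=-437/1170 (≈-0.3735)
z_focus = -x_out/theta_out = -(77/26)/(-437/1170) = 3465/437 ≈ 7.9291
Rounded to 4 decimal places: z = 7.9291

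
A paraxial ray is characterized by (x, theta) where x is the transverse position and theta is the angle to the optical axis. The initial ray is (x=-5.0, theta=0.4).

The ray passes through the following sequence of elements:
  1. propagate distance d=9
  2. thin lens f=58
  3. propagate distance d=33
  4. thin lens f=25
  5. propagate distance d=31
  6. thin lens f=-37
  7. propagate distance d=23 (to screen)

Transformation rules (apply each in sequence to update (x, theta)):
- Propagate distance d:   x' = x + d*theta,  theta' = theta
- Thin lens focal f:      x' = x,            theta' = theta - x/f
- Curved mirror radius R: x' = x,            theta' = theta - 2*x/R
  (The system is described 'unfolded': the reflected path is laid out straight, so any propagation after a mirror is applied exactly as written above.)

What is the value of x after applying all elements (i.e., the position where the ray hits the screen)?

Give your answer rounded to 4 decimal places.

Initial: x=-5.0000 theta=0.4000
After 1 (propagate distance d=9): x=-1.4000 theta=0.4000
After 2 (thin lens f=58): x=-1.4000 theta=123/290 (≈0.4241)
After 3 (propagate distance d=33): x=3653/290 (≈12.5966) theta=123/290 (≈0.4241)
After 4 (thin lens f=25): x=3653/290 (≈12.5966) theta=-289/3625 (≈-0.0797)
After 5 (propagate distance d=31): x=73407/7250 (≈10.1251) theta=-289/3625 (≈-0.0797)
After 6 (thin lens f=-37): x=73407/7250 (≈10.1251) theta=52021/268250 (≈0.1939)
After 7 (propagate distance d=23 (to screen)): x=1956271/134125 (≈14.5854) theta=52021/268250 (≈0.1939)
Rounded to 4 decimal places: x = 14.5854

Answer: 14.5854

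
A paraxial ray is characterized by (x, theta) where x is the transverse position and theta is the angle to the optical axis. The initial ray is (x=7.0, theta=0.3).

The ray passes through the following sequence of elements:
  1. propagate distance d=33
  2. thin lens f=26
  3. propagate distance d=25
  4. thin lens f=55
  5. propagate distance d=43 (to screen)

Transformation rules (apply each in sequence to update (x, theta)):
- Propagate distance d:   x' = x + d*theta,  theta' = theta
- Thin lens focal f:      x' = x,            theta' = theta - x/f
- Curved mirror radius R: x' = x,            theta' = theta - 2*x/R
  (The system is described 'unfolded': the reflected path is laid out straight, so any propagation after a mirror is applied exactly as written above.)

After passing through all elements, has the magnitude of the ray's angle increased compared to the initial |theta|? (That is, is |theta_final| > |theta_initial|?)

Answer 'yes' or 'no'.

Answer: yes

Derivation:
Initial: x=7.0000 theta=0.3000
After 1 (propagate distance d=33): x=16.9000 theta=0.3000
After 2 (thin lens f=26): x=16.9000 theta=-0.3500
After 3 (propagate distance d=25): x=8.1500 theta=-0.3500
After 4 (thin lens f=55): x=8.1500 theta=-137/275 (≈-0.4982)
After 5 (propagate distance d=43 (to screen)): x=-14599/1100 (≈-13.2718) theta=-137/275 (≈-0.4982)
|theta_initial|=0.3000 |theta_final|=137/275 (≈0.4982) -> increased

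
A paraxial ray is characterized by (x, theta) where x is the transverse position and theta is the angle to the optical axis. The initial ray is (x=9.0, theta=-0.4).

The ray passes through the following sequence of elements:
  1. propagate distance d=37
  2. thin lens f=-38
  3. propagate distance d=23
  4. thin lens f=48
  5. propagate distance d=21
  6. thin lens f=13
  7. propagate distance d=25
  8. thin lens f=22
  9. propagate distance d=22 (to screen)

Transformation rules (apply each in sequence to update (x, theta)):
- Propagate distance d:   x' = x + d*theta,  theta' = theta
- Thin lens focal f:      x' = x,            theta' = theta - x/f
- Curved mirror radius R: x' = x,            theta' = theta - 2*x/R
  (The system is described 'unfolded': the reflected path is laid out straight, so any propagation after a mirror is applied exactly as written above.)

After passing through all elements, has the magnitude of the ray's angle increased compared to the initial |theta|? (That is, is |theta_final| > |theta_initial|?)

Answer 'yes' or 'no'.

Initial: x=9.0000 theta=-0.4000
After 1 (propagate distance d=37): x=-5.8000 theta=-0.4000
After 2 (thin lens f=-38): x=-5.8000 theta=-21/38 (≈-0.5526)
After 3 (propagate distance d=23): x=-3517/190 (≈-18.5105) theta=-21/38 (≈-0.5526)
After 4 (thin lens f=48): x=-3517/190 (≈-18.5105) theta=-1523/9120 (≈-0.1670)
After 5 (propagate distance d=21): x=-66933/3040 (≈-22.0174) theta=-1523/9120 (≈-0.1670)
After 6 (thin lens f=13): x=-66933/3040 (≈-22.0174) theta=4525/2964 (≈1.5267)
After 7 (propagate distance d=25): x=1914613/118560 (≈16.1489) theta=4525/2964 (≈1.5267)
After 8 (thin lens f=22): x=1914613/118560 (≈16.1489) theta=689129/869440 (≈0.7926)
After 9 (propagate distance d=22 (to screen)): x=49775/1482 (≈33.5864) theta=689129/869440 (≈0.7926)
|theta_initial|=0.4000 |theta_final|=689129/869440 (≈0.7926) -> increased

Answer: yes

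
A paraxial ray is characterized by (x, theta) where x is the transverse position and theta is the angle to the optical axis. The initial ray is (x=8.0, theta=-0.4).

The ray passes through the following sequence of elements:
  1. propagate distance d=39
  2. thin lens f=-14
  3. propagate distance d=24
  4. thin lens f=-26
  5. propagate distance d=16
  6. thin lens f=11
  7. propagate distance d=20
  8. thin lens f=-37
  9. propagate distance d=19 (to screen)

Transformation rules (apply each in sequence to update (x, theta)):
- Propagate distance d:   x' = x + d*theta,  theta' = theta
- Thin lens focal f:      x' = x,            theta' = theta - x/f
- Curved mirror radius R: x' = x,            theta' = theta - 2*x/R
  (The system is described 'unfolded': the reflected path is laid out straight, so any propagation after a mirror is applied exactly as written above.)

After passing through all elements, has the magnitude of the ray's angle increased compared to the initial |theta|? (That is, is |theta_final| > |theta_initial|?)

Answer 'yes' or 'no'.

Initial: x=8.0000 theta=-0.4000
After 1 (propagate distance d=39): x=-7.6000 theta=-0.4000
After 2 (thin lens f=-14): x=-7.6000 theta=-33/35 (≈-0.9429)
After 3 (propagate distance d=24): x=-1058/35 (≈-30.2286) theta=-33/35 (≈-0.9429)
After 4 (thin lens f=-26): x=-1058/35 (≈-30.2286) theta=-958/455 (≈-2.1055)
After 5 (propagate distance d=16): x=-29082/455 (≈-63.9165) theta=-958/455 (≈-2.1055)
After 6 (thin lens f=11): x=-29082/455 (≈-63.9165) theta=18544/5005 (≈3.7051)
After 7 (propagate distance d=20): x=50978/5005 (≈10.1854) theta=18544/5005 (≈3.7051)
After 8 (thin lens f=-37): x=50978/5005 (≈10.1854) theta=737106/185185 (≈3.9804)
After 9 (propagate distance d=19 (to screen)): x=244480/2849 (≈85.8126) theta=737106/185185 (≈3.9804)
|theta_initial|=0.4000 |theta_final|=737106/185185 (≈3.9804) -> increased

Answer: yes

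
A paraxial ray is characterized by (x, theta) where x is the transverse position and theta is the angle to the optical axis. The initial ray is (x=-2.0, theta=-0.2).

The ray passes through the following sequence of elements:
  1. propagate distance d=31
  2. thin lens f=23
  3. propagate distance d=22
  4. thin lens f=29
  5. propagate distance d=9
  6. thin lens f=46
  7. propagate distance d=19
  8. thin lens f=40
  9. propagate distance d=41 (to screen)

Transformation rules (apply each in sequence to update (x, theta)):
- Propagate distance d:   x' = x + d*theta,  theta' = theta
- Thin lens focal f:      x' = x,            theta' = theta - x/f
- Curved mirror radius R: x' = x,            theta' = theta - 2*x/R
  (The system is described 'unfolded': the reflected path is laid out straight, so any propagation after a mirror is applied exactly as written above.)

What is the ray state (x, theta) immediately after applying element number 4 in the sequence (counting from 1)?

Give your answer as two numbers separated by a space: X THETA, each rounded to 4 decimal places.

Answer: -4.7565 0.3205

Derivation:
Initial: x=-2.0000 theta=-0.2000
After 1 (propagate distance d=31): x=-8.2000 theta=-0.2000
After 2 (thin lens f=23): x=-8.2000 theta=18/115 (≈0.1565)
After 3 (propagate distance d=22): x=-547/115 (≈-4.7565) theta=18/115 (≈0.1565)
After 4 (thin lens f=29): x=-547/115 (≈-4.7565) theta=1069/3335 (≈0.3205)
Rounded to 4 decimal places: x = -4.7565, theta = 0.3205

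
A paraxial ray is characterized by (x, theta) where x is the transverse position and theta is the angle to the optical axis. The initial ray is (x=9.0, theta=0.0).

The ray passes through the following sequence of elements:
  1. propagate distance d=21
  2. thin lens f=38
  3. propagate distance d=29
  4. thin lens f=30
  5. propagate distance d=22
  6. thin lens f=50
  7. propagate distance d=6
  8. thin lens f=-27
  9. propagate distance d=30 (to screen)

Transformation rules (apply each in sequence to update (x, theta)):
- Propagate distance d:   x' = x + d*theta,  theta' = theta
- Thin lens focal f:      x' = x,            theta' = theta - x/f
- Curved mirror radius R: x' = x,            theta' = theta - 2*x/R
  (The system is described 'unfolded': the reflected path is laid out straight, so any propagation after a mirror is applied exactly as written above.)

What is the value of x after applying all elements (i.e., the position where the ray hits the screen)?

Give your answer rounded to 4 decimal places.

Answer: -18.9756

Derivation:
Initial: x=9.0000 theta=0.0000
After 1 (propagate distance d=21): x=9.0000 theta=0.0000
After 2 (thin lens f=38): x=9.0000 theta=-9/38 (≈-0.2368)
After 3 (propagate distance d=29): x=81/38 (≈2.1316) theta=-9/38 (≈-0.2368)
After 4 (thin lens f=30): x=81/38 (≈2.1316) theta=-117/380 (≈-0.3079)
After 5 (propagate distance d=22): x=-441/95 (≈-4.6421) theta=-117/380 (≈-0.3079)
After 6 (thin lens f=50): x=-441/95 (≈-4.6421) theta=-2043/9500 (≈-0.2151)
After 7 (propagate distance d=6): x=-28179/4750 (≈-5.9324) theta=-2043/9500 (≈-0.2151)
After 8 (thin lens f=-27): x=-28179/4750 (≈-5.9324) theta=-12391/28500 (≈-0.4348)
After 9 (propagate distance d=30 (to screen)): x=-45067/2375 (≈-18.9756) theta=-12391/28500 (≈-0.4348)
Rounded to 4 decimal places: x = -18.9756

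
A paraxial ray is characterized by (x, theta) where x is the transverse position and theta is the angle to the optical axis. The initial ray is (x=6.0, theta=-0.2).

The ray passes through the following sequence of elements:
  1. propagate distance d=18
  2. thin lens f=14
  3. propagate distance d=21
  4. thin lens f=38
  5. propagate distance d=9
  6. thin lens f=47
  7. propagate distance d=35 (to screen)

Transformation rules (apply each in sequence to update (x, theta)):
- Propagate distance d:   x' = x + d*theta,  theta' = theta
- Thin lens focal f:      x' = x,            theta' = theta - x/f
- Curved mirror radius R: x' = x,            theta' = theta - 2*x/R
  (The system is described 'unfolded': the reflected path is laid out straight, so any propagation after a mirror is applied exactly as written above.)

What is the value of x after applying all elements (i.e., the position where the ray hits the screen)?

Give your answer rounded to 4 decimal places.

Answer: -9.9320

Derivation:
Initial: x=6.0000 theta=-0.2000
After 1 (propagate distance d=18): x=2.4000 theta=-0.2000
After 2 (thin lens f=14): x=2.4000 theta=-13/35 (≈-0.3714)
After 3 (propagate distance d=21): x=-5.4000 theta=-13/35 (≈-0.3714)
After 4 (thin lens f=38): x=-5.4000 theta=-61/266 (≈-0.2293)
After 5 (propagate distance d=9): x=-9927/1330 (≈-7.4639) theta=-61/266 (≈-0.2293)
After 6 (thin lens f=47): x=-9927/1330 (≈-7.4639) theta=-116/1645 (≈-0.0705)
After 7 (propagate distance d=35 (to screen)): x=-620849/62510 (≈-9.9320) theta=-116/1645 (≈-0.0705)
Rounded to 4 decimal places: x = -9.9320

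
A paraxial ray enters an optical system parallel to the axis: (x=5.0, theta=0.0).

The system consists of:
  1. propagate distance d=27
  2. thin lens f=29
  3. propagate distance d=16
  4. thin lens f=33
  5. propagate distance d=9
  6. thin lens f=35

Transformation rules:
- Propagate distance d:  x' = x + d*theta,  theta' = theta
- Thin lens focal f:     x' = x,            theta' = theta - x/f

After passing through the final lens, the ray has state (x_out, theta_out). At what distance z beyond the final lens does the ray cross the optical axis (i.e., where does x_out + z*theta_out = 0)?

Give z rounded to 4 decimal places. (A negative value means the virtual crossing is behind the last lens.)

Initial: x=5.0000 theta=0.0000
After 1 (propagate distance d=27): x=5.0000 theta=0.0000
After 2 (thin lens f=29): x=5.0000 theta=-5/29 (≈-0.1724)
After 3 (propagate distance d=16): x=65/29 (≈2.2414) theta=-5/29 (≈-0.1724)
After 4 (thin lens f=33): x=65/29 (≈2.2414) theta=-230/957 (≈-0.2403)
After 5 (propagate distance d=9): x=25/319 (≈0.0784) theta=-230/957 (≈-0.2403)
After 6 (thin lens f=35): x=25/319 (≈0.0784) theta=-1625/6699 (≈-0.2426)
z_focus = -x_out/theta_out = -(25/319)/(-1625/6699) = 21/65 ≈ 0.3231
Rounded to 4 decimal places: z = 0.3231

Answer: 0.3231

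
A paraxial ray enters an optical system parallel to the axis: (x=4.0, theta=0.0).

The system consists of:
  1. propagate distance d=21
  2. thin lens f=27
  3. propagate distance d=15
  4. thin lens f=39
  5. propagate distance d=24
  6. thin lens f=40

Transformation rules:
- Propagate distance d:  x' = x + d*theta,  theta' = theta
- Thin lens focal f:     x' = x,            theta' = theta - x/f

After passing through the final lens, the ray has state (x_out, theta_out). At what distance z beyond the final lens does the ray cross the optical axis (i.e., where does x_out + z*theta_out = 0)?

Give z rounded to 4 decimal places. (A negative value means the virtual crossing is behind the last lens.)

Initial: x=4.0000 theta=0.0000
After 1 (propagate distance d=21): x=4.0000 theta=0.0000
After 2 (thin lens f=27): x=4.0000 theta=-4/27 (≈-0.1481)
After 3 (propagate distance d=15): x=16/9 (≈1.7778) theta=-4/27 (≈-0.1481)
After 4 (thin lens f=39): x=16/9 (≈1.7778) theta=-68/351 (≈-0.1937)
After 5 (propagate distance d=24): x=-112/39 (≈-2.8718) theta=-68/351 (≈-0.1937)
After 6 (thin lens f=40): x=-112/39 (≈-2.8718) theta=-214/1755 (≈-0.1219)
z_focus = -x_out/theta_out = -(-112/39)/(-214/1755) = -2520/107 ≈ -23.5514
Rounded to 4 decimal places: z = -23.5514

Answer: -23.5514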